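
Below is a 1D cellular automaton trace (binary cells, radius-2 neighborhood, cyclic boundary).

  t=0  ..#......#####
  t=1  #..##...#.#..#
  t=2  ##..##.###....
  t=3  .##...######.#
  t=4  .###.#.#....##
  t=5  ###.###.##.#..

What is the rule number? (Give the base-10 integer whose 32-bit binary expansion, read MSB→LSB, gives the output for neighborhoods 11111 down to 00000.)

534893868

  nb #####: next=.  (t=0,i=11, bit31=0)
  nb ####.: next=.  (t=0,i=12, bit30=0)
  nb ###.#: next=.  (t=3,i=11, bit29=0)
  nb ###..: next=#  (t=0,i=13, bit28=1)
  nb ##.##: next=#  (t=2,i=6, bit27=1)
  nb ##.#.: next=#  (t=3,i=12, bit26=1)
  nb ##..#: next=#  (t=0,i=0, bit25=1)
  nb ##...: next=#  (t=1,i=5, bit24=1)
  nb #.###: next=#  (t=2,i=7, bit23=1)
  nb #.##.: next=#  (t=3,i=1, bit22=1)
  nb #.#.#: next=#  (t=3,i=13, bit21=1)
  nb #.#..: next=.  (t=1,i=10, bit20=0)
  nb #..##: next=.  (t=1,i=2, bit19=0)
  nb #..#.: next=.  (t=0,i=1, bit18=0)
  nb #...#: next=.  (t=1,i=6, bit17=0)
  nb #....: next=#  (t=0,i=4, bit16=1)
  nb .####: next=#  (t=0,i=10, bit15=1)
  nb .###.: next=#  (t=2,i=8, bit14=1)
  nb .##.#: next=.  (t=2,i=5, bit13=0)
  nb .##..: next=#  (t=1,i=0, bit12=1)
  nb .#.##: next=.  (t=3,i=0, bit11=0)
  nb .#.#.: next=#  (t=1,i=9, bit10=1)
  nb .#..#: next=.  (t=1,i=11, bit9=0)
  nb .#...: next=#  (t=0,i=3, bit8=1)
  nb ..###: next=.  (t=0,i=9, bit7=0)
  nb ..##.: next=.  (t=1,i=3, bit6=0)
  nb ..#.#: next=#  (t=1,i=8, bit5=1)
  nb ..#..: next=.  (t=0,i=2, bit4=0)
  nb ...##: next=#  (t=0,i=8, bit3=1)
  nb ...#.: next=#  (t=1,i=7, bit2=1)
  nb ....#: next=.  (t=0,i=7, bit1=0)
  nb .....: next=.  (t=0,i=5, bit0=0)
  bits 00011111111000011101010100101100 = 534893868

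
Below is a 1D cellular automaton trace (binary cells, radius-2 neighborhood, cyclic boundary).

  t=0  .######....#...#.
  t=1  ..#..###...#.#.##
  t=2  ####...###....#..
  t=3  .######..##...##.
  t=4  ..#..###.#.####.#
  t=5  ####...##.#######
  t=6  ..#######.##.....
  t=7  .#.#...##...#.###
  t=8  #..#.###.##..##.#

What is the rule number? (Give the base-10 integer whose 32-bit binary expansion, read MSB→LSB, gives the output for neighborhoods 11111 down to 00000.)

2006362713

  ##### -> .   bit 31 = 0  t=0,i=3
  ####. -> #   bit 30 = 1  t=0,i=5
  ###.# -> #   bit 29 = 1  t=4,i=7
  ###.. -> #   bit 28 = 1  t=0,i=6
  ##.## -> .   bit 27 = 0  t=5,i=9
  ##.#. -> #   bit 26 = 1  t=4,i=8
  ##..# -> #   bit 25 = 1  t=1,i=0
  ##... -> #   bit 24 = 1  t=0,i=7
  #.### -> #   bit 23 = 1  t=4,i=11
  #.##. -> .   bit 22 = 0  t=1,i=15
  #.#.# -> .   bit 21 = 0  t=1,i=13
  #.#.. -> #   bit 20 = 1  t=4,i=16
  #..## -> .   bit 19 = 0  t=0,i=0
  #..#. -> #   bit 18 = 1  t=1,i=1
  #...# -> #   bit 17 = 1  t=0,i=13
  #.... -> .   bit 16 = 0  t=0,i=8
  .#### -> #   bit 15 = 1  t=0,i=2
  .###. -> .   bit 14 = 0  t=1,i=6
  .##.# -> #   bit 13 = 1  t=5,i=8
  .##.. -> .   bit 12 = 0  t=1,i=16
  .#.## -> #   bit 11 = 1  t=1,i=14
  .#.#. -> .   bit 10 = 0  t=1,i=12
  .#..# -> #   bit 9 = 1  t=0,i=16
  .#... -> .   bit 8 = 0  t=0,i=12
  ..### -> .   bit 7 = 0  t=0,i=1
  ..##. -> #   bit 6 = 1  t=3,i=9
  ..#.# -> .   bit 5 = 0  t=1,i=11
  ..#.. -> #   bit 4 = 1  t=0,i=11
  ...## -> #   bit 3 = 1  t=2,i=6
  ...#. -> .   bit 2 = 0  t=0,i=10
  ....# -> .   bit 1 = 0  t=0,i=9
  ..... -> #   bit 0 = 1  t=6,i=14
  bits 01110111100101101010101001011001 = 2006362713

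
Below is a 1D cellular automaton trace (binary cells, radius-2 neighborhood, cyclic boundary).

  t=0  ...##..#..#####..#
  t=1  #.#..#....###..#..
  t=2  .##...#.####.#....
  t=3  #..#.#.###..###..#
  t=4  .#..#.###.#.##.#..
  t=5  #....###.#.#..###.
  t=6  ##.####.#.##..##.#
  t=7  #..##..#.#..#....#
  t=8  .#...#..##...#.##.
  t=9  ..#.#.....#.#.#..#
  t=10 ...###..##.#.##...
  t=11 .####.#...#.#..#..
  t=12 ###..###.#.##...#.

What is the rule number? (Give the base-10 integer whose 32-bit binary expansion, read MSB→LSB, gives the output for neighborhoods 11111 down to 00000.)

2274413966

  nb #####: next=#  (t=0,i=12, bit31=1)
  nb ####.: next=.  (t=0,i=13, bit30=0)
  nb ###.#: next=.  (t=2,i=11, bit29=0)
  nb ###..: next=.  (t=0,i=14, bit28=0)
  nb ##.##: next=.  (t=6,i=2, bit27=0)
  nb ##.#.: next=#  (t=2,i=12, bit26=1)
  nb ##..#: next=#  (t=0,i=5, bit25=1)
  nb ##...: next=#  (t=2,i=3, bit24=1)
  nb #.###: next=#  (t=2,i=8, bit23=1)
  nb #.##.: next=.  (t=4,i=12, bit22=0)
  nb #.#.#: next=.  (t=3,i=5, bit21=0)
  nb #.#..: next=#  (t=1,i=2, bit20=1)
  nb #..##: next=.  (t=0,i=9, bit19=0)
  nb #..#.: next=.  (t=0,i=6, bit18=0)
  nb #...#: next=.  (t=0,i=1, bit17=0)
  nb #....: next=.  (t=1,i=7, bit16=0)
  nb .####: next=#  (t=0,i=11, bit15=1)
  nb .###.: next=#  (t=1,i=11, bit14=1)
  nb .##.#: next=.  (t=4,i=13, bit13=0)
  nb .##..: next=.  (t=0,i=4, bit12=0)
  nb .#.##: next=#  (t=2,i=7, bit11=1)
  nb .#.#.: next=#  (t=1,i=1, bit10=1)
  nb .#..#: next=.  (t=0,i=8, bit9=0)
  nb .#...: next=#  (t=0,i=0, bit8=1)
  nb ..###: next=#  (t=0,i=10, bit7=1)
  nb ..##.: next=.  (t=0,i=3, bit6=0)
  nb ..#.#: next=.  (t=1,i=0, bit5=0)
  nb ..#..: next=.  (t=0,i=7, bit4=0)
  nb ...##: next=#  (t=0,i=2, bit3=1)
  nb ...#.: next=#  (t=2,i=5, bit2=1)
  nb ....#: next=#  (t=1,i=8, bit1=1)
  nb .....: next=.  (t=2,i=16, bit0=0)
  bits 10000111100100001100110110001110 = 2274413966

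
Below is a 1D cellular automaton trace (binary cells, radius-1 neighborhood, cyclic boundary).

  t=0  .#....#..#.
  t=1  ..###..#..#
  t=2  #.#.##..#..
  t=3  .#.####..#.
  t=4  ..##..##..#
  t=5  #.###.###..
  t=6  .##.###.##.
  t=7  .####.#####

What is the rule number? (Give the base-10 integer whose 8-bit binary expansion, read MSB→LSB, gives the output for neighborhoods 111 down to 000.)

121

  ### -> .   bit 7 = 0  t=1,i=3
  ##. -> #   bit 6 = 1  t=1,i=4
  #.# -> #   bit 5 = 1  t=2,i=1
  #.. -> #   bit 4 = 1  t=0,i=2
  .## -> #   bit 3 = 1  t=1,i=2
  .#. -> .   bit 2 = 0  t=0,i=1
  ..# -> .   bit 1 = 0  t=0,i=0
  ... -> #   bit 0 = 1  t=0,i=3
  bits 01111001 = 121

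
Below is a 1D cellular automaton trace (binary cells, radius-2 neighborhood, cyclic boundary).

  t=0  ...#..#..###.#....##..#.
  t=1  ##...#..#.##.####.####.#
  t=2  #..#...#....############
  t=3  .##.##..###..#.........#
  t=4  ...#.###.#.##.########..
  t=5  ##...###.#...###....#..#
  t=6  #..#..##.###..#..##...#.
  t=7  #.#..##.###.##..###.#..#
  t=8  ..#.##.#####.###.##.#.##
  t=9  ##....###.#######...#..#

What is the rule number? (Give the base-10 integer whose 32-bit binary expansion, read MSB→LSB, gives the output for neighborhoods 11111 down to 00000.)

1790956867

  ##### -> .   bit 31 = 0  t=2,i=14
  ####. -> #   bit 30 = 1  t=1,i=15
  ###.# -> #   bit 29 = 1  t=0,i=11
  ###.. -> .   bit 28 = 0  t=1,i=1
  ##.## -> #   bit 27 = 1  t=1,i=12
  ##.#. -> .   bit 26 = 0  t=0,i=12
  ##..# -> #   bit 25 = 1  t=0,i=20
  ##... -> .   bit 24 = 0  t=1,i=2
  #.### -> #   bit 23 = 1  t=1,i=13
  #.##. -> .   bit 22 = 0  t=1,i=10
  #.#.# -> #   bit 21 = 1  t=4,i=9
  #.#.. -> #   bit 20 = 1  t=0,i=13
  #..## -> #   bit 19 = 1  t=0,i=8
  #..#. -> #   bit 18 = 1  t=0,i=5
  #...# -> #   bit 17 = 1  t=1,i=3
  #.... -> #   bit 16 = 1  t=0,i=0
  .#### -> #   bit 15 = 1  t=1,i=14
  .###. -> #   bit 14 = 1  t=0,i=10
  .##.# -> .   bit 13 = 0  t=1,i=11
  .##.. -> #   bit 12 = 1  t=0,i=19
  .#.## -> .   bit 11 = 0  t=1,i=9
  .#.#. -> #   bit 10 = 1  t=6,i=23
  .#..# -> .   bit 9 = 0  t=0,i=4
  .#... -> #   bit 8 = 1  t=0,i=14
  ..### -> .   bit 7 = 0  t=0,i=9
  ..##. -> #   bit 6 = 1  t=0,i=18
  ..#.# -> .   bit 5 = 0  t=1,i=8
  ..#.. -> .   bit 4 = 0  t=0,i=3
  ...## -> .   bit 3 = 0  t=0,i=17
  ...#. -> .   bit 2 = 0  t=0,i=2
  ....# -> #   bit 1 = 1  t=0,i=1
  ..... -> #   bit 0 = 1  t=3,i=16
  bits 01101010101111111101010101000011 = 1790956867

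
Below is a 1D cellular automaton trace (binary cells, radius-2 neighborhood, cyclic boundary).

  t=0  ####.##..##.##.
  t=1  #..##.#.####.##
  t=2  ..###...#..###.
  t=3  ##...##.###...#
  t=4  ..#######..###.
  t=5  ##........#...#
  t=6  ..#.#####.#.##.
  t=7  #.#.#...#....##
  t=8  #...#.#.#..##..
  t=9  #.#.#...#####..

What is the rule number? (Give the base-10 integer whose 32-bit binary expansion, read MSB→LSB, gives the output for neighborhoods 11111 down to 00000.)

  nb #####: next=.  (t=4,i=4, bit31=0)
  nb ####.: next=.  (t=0,i=2, bit30=0)
  nb ###.#: next=#  (t=0,i=3, bit29=1)
  nb ###..: next=.  (t=1,i=0, bit28=0)
  nb ##.##: next=#  (t=0,i=4, bit27=1)
  nb ##.#.: next=.  (t=1,i=5, bit26=0)
  nb ##..#: next=.  (t=0,i=7, bit25=0)
  nb ##...: next=#  (t=2,i=5, bit24=1)
  nb #.###: next=#  (t=0,i=0, bit23=1)
  nb #.##.: next=.  (t=0,i=5, bit22=0)
  nb #.#.#: next=.  (t=1,i=6, bit21=0)
  nb #.#..: next=#  (t=7,i=4, bit20=1)
  nb #..##: next=#  (t=0,i=8, bit19=1)
  nb #..#.: next=.  (t=8,i=14, bit18=0)
  nb #...#: next=#  (t=2,i=0, bit17=1)
  nb #....: next=.  (t=5,i=3, bit16=0)
  nb .####: next=.  (t=0,i=1, bit15=0)
  nb .###.: next=.  (t=1,i=14, bit14=0)
  nb .##.#: next=#  (t=0,i=10, bit13=1)
  nb .##..: next=#  (t=0,i=6, bit12=1)
  nb .#.##: next=.  (t=1,i=7, bit11=0)
  nb .#.#.: next=.  (t=7,i=3, bit10=0)
  nb .#..#: next=#  (t=2,i=9, bit9=1)
  nb .#...: next=.  (t=5,i=11, bit8=0)
  nb ..###: next=.  (t=2,i=2, bit7=0)
  nb ..##.: next=#  (t=0,i=9, bit6=1)
  nb ..#.#: next=#  (t=6,i=2, bit5=1)
  nb ..#..: next=#  (t=2,i=8, bit4=1)
  nb ...##: next=#  (t=2,i=1, bit3=1)
  nb ...#.: next=.  (t=2,i=7, bit2=0)
  nb ....#: next=#  (t=5,i=8, bit1=1)
  nb .....: next=#  (t=5,i=4, bit0=1)
  bits 00101001100110100011001001111011 = 697971323

697971323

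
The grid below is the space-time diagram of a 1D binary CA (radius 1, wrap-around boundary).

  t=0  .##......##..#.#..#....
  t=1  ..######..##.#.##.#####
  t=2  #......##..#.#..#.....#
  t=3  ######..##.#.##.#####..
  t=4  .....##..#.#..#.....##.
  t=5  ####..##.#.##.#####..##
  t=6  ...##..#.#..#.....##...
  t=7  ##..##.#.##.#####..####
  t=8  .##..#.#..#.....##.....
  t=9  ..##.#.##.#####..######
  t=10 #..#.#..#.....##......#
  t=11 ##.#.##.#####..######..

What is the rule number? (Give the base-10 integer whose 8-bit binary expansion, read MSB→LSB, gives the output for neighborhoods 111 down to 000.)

85

  ### -> .   bit 7 = 0  t=1,i=3
  ##. -> #   bit 6 = 1  t=0,i=2
  #.# -> .   bit 5 = 0  t=0,i=14
  #.. -> #   bit 4 = 1  t=0,i=3
  .## -> .   bit 3 = 0  t=0,i=1
  .#. -> #   bit 2 = 1  t=0,i=13
  ..# -> .   bit 1 = 0  t=0,i=0
  ... -> #   bit 0 = 1  t=0,i=4
  bits 01010101 = 85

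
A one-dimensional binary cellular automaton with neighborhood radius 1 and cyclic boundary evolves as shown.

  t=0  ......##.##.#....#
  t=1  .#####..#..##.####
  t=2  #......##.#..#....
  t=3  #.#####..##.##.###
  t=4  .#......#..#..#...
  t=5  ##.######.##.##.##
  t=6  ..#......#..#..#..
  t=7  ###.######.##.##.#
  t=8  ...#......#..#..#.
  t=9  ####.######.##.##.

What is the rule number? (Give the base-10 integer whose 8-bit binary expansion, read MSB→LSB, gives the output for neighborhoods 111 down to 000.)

39

  [7] ### => .  t=1,i=2
  [6] ##. => .  t=0,i=7
  [5] #.# => #  t=0,i=8
  [4] #.. => .  t=0,i=0
  [3] .## => .  t=0,i=6
  [2] .#. => #  t=0,i=12
  [1] ..# => #  t=0,i=5
  [0] ... => #  t=0,i=1
  bits 00100111 = 39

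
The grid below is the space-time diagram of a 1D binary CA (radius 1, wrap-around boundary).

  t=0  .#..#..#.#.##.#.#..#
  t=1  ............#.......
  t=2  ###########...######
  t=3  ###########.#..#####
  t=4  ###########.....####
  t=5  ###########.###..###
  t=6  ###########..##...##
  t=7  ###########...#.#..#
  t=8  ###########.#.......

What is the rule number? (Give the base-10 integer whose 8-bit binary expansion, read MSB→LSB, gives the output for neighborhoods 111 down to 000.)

193

  nb ###: next=#  (t=2,i=0, bit7=1)
  nb ##.: next=#  (t=0,i=12, bit6=1)
  nb #.#: next=.  (t=0,i=0, bit5=0)
  nb #..: next=.  (t=0,i=2, bit4=0)
  nb .##: next=.  (t=0,i=11, bit3=0)
  nb .#.: next=.  (t=0,i=1, bit2=0)
  nb ..#: next=.  (t=0,i=3, bit1=0)
  nb ...: next=#  (t=1,i=0, bit0=1)
  bits 11000001 = 193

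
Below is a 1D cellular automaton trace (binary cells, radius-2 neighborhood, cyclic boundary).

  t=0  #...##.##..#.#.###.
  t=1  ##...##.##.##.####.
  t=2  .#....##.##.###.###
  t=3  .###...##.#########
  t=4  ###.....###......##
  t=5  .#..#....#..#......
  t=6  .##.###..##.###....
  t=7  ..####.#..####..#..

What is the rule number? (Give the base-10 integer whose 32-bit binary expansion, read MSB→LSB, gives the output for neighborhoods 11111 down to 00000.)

1787920176

  [31] ##### => .  t=3,i=12
  [30] ####. => #  t=1,i=16
  [29] ###.# => #  t=0,i=17
  [28] ###.. => .  t=3,i=3
  [27] ##.## => #  t=0,i=6
  [26] ##.#. => .  t=0,i=18
  [25] ##..# => #  t=0,i=9
  [24] ##... => .  t=1,i=2
  [23] #.### => #  t=0,i=15
  [22] #.##. => .  t=0,i=7
  [21] #.#.# => .  t=0,i=13
  [20] #.#.. => #  t=0,i=0
  [19] #..## => .  t=6,i=8
  [18] #..#. => .  t=0,i=10
  [17] #...# => .  t=0,i=2
  [16] #.... => #  t=2,i=3
  [15] .#### => .  t=1,i=15
  [14] .###. => #  t=0,i=16
  [13] .##.# => #  t=0,i=5
  [12] .##.. => #  t=0,i=8
  [11] .#.## => #  t=0,i=14
  [10] .#.#. => #  t=0,i=12
  [9] .#..# => #  t=5,i=2
  [8] .#... => #  t=0,i=1
  [7] ..### => .  t=4,i=8
  [6] ..##. => .  t=0,i=4
  [5] ..#.# => #  t=0,i=11
  [4] ..#.. => #  t=5,i=1
  [3] ...## => .  t=0,i=3
  [2] ...#. => .  t=5,i=0
  [1] ....# => .  t=2,i=4
  [0] ..... => .  t=4,i=5
  bits 01101010100100010111111100110000 = 1787920176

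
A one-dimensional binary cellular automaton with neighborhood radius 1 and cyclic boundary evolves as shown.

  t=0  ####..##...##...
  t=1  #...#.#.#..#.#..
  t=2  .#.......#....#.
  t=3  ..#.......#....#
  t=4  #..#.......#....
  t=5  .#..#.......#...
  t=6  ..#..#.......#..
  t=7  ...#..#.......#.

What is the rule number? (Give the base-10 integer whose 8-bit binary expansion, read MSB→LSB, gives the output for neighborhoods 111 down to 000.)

24

  ###|.  b7=0 t=0,i=1
  ##.|.  b6=0 t=0,i=3
  #.#|.  b5=0 t=1,i=5
  #..|#  b4=1 t=0,i=4
  .##|#  b3=1 t=0,i=0
  .#.|.  b2=0 t=1,i=0
  ..#|.  b1=0 t=0,i=5
  ...|.  b0=0 t=0,i=9
  bits 00011000 = 24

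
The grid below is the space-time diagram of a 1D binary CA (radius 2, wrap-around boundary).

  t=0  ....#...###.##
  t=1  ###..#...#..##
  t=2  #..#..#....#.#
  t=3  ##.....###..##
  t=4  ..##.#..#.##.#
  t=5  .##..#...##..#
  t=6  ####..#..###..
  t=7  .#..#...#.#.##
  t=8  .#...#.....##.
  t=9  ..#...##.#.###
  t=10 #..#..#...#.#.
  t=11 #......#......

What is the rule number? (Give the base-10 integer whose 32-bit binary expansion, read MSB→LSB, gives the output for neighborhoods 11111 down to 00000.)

2203703618

  ##### -> #   bit 31 = 1  t=1,i=0
  ####. -> .   bit 30 = 0  t=1,i=1
  ###.# -> .   bit 29 = 0  t=0,i=10
  ###.. -> .   bit 28 = 0  t=1,i=2
  ##.## -> .   bit 27 = 0  t=0,i=11
  ##.#. -> .   bit 26 = 0  t=4,i=4
  ##..# -> #   bit 25 = 1  t=1,i=3
  ##... -> #   bit 24 = 1  t=0,i=0
  #.### -> .   bit 23 = 0  t=9,i=11
  #.##. -> #   bit 22 = 1  t=0,i=12
  #.#.# -> .   bit 21 = 0  t=7,i=10
  #.#.. -> #   bit 20 = 1  t=4,i=5
  #..## -> #   bit 19 = 1  t=1,i=11
  #..#. -> .   bit 18 = 0  t=1,i=4
  #...# -> .   bit 17 = 0  t=0,i=6
  #.... -> #   bit 16 = 1  t=0,i=1
  .#### -> #   bit 15 = 1  t=1,i=13
  .###. -> #   bit 14 = 1  t=0,i=9
  .##.# -> .   bit 13 = 0  t=4,i=3
  .##.. -> #   bit 12 = 1  t=0,i=13
  .#.## -> #   bit 11 = 1  t=2,i=12
  .#.#. -> .   bit 10 = 0  t=7,i=9
  .#..# -> .   bit 9 = 0  t=1,i=10
  .#... -> #   bit 8 = 1  t=0,i=5
  ..### -> .   bit 7 = 0  t=0,i=8
  ..##. -> #   bit 6 = 1  t=4,i=2
  ..#.# -> .   bit 5 = 0  t=2,i=11
  ..#.. -> .   bit 4 = 0  t=0,i=4
  ...## -> .   bit 3 = 0  t=0,i=7
  ...#. -> .   bit 2 = 0  t=0,i=3
  ....# -> #   bit 1 = 1  t=0,i=2
  ..... -> .   bit 0 = 0  t=3,i=4
  bits 10000011010110011101100101000010 = 2203703618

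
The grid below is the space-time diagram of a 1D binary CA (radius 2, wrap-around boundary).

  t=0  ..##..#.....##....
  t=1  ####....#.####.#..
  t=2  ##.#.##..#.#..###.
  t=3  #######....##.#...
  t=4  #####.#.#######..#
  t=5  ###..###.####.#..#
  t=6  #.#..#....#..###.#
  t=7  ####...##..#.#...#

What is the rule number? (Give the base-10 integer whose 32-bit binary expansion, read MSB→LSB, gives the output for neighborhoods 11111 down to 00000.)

  nb #####: next=#  (t=3,i=2, bit31=1)
  nb ####.: next=.  (t=1,i=2, bit30=0)
  nb ###.#: next=.  (t=1,i=13, bit29=0)
  nb ###..: next=#  (t=1,i=3, bit28=1)
  nb ##.##: next=.  (t=2,i=17, bit27=0)
  nb ##.#.: next=#  (t=1,i=14, bit26=1)
  nb ##..#: next=.  (t=0,i=4, bit25=0)
  nb ##...: next=.  (t=0,i=14, bit24=0)
  nb #.###: next=.  (t=1,i=10, bit23=0)
  nb #.##.: next=#  (t=2,i=0, bit22=1)
  nb #.#.#: next=#  (t=2,i=3, bit21=1)
  nb #.#..: next=#  (t=1,i=15, bit20=1)
  nb #..##: next=.  (t=1,i=17, bit19=0)
  nb #..#.: next=.  (t=0,i=5, bit18=0)
  nb #...#: next=.  (t=3,i=16, bit17=0)
  nb #....: next=#  (t=0,i=8, bit16=1)
  nb .####: next=#  (t=1,i=1, bit15=1)
  nb .###.: next=.  (t=2,i=15, bit14=0)
  nb .##.#: next=#  (t=2,i=1, bit13=1)
  nb .##..: next=#  (t=0,i=3, bit12=1)
  nb .#.##: next=#  (t=1,i=9, bit11=1)
  nb .#.#.: next=.  (t=2,i=10, bit10=0)
  nb .#..#: next=#  (t=1,i=16, bit9=1)
  nb .#...: next=.  (t=0,i=7, bit8=0)
  nb ..###: next=#  (t=1,i=0, bit7=1)
  nb ..##.: next=#  (t=0,i=2, bit6=1)
  nb ..#.#: next=.  (t=1,i=8, bit5=0)
  nb ..#..: next=.  (t=0,i=6, bit4=0)
  nb ...##: next=#  (t=0,i=1, bit3=1)
  nb ...#.: next=.  (t=1,i=7, bit2=0)
  nb ....#: next=#  (t=0,i=0, bit1=1)
  nb .....: next=.  (t=0,i=9, bit0=0)
  bits 10010100011100011011101011001010 = 2490481354

2490481354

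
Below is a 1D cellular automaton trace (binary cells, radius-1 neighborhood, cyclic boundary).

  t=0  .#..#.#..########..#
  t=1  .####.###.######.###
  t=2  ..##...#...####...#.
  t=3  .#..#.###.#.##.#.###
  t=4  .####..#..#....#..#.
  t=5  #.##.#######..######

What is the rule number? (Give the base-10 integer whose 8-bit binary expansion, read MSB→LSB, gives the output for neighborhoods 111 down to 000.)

  ###|#  b7=1 t=0,i=10
  ##.|.  b6=0 t=0,i=16
  #.#|.  b5=0 t=0,i=0
  #..|#  b4=1 t=0,i=2
  .##|.  b3=0 t=0,i=9
  .#.|#  b2=1 t=0,i=1
  ..#|#  b1=1 t=0,i=3
  ...|.  b0=0 t=2,i=0
  bits 10010110 = 150

150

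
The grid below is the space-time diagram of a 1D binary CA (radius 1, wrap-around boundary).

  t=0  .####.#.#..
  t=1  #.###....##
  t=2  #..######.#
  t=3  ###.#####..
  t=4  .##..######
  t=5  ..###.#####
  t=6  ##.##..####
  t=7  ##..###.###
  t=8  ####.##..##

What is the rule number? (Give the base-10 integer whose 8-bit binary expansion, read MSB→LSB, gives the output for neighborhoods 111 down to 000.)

211

  ###|#  b7=1 t=0,i=2
  ##.|#  b6=1 t=0,i=4
  #.#|.  b5=0 t=0,i=5
  #..|#  b4=1 t=0,i=9
  .##|.  b3=0 t=0,i=1
  .#.|.  b2=0 t=0,i=6
  ..#|#  b1=1 t=0,i=0
  ...|#  b0=1 t=0,i=10
  bits 11010011 = 211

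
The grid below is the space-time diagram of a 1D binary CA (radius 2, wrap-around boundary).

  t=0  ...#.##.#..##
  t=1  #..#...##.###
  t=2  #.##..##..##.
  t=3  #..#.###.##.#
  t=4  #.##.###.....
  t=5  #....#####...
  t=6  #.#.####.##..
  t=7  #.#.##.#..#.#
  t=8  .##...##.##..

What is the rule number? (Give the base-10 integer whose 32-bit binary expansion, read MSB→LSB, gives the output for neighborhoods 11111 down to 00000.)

3049115896

  ##### -> #   bit 31 = 1  t=5,i=7
  ####. -> .   bit 30 = 0  t=1,i=12
  ###.# -> #   bit 29 = 1  t=3,i=7
  ###.. -> #   bit 28 = 1  t=1,i=0
  ##.## -> .   bit 27 = 0  t=1,i=9
  ##.#. -> #   bit 26 = 1  t=0,i=7
  ##..# -> .   bit 25 = 0  t=1,i=1
  ##... -> #   bit 24 = 1  t=0,i=0
  #.### -> #   bit 23 = 1  t=1,i=10
  #.##. -> .   bit 22 = 0  t=0,i=5
  #.#.# -> #   bit 21 = 1  t=2,i=0
  #.#.. -> #   bit 20 = 1  t=0,i=8
  #..## -> #   bit 19 = 1  t=0,i=10
  #..#. -> #   bit 18 = 1  t=1,i=2
  #...# -> .   bit 17 = 0  t=0,i=1
  #.... -> #   bit 16 = 1  t=4,i=9
  .#### -> #   bit 15 = 1  t=1,i=11
  .###. -> #   bit 14 = 1  t=3,i=6
  .##.# -> .   bit 13 = 0  t=0,i=6
  .##.. -> #   bit 12 = 1  t=0,i=12
  .#.## -> .   bit 11 = 0  t=0,i=4
  .#.#. -> .   bit 10 = 0  t=6,i=1
  .#..# -> .   bit 9 = 0  t=0,i=9
  .#... -> .   bit 8 = 0  t=1,i=4
  ..### -> #   bit 7 = 1  t=5,i=5
  ..##. -> #   bit 6 = 1  t=0,i=11
  ..#.# -> #   bit 5 = 1  t=0,i=3
  ..#.. -> #   bit 4 = 1  t=1,i=3
  ...## -> #   bit 3 = 1  t=1,i=6
  ...#. -> .   bit 2 = 0  t=0,i=2
  ....# -> .   bit 1 = 0  t=4,i=11
  ..... -> .   bit 0 = 0  t=4,i=10
  bits 10110101101111011101000011111000 = 3049115896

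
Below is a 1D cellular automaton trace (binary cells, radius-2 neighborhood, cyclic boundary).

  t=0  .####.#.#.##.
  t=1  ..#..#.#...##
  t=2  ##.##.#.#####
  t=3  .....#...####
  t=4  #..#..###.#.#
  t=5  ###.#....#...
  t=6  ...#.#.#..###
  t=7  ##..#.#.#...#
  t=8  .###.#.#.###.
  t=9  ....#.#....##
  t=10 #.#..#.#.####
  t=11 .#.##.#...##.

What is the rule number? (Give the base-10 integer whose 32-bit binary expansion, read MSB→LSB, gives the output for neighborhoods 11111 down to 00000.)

2533791562

  [31] ##### => #  t=2,i=10
  [30] ####. => .  t=0,i=3
  [29] ###.# => .  t=0,i=4
  [28] ###.. => #  t=3,i=12
  [27] ##.## => .  t=2,i=2
  [26] ##.#. => #  t=0,i=5
  [25] ##..# => #  t=0,i=12
  [24] ##... => #  t=3,i=0
  [23] #.### => .  t=2,i=8
  [22] #.##. => .  t=0,i=10
  [21] #.#.# => .  t=0,i=6
  [20] #.#.. => .  t=1,i=7
  [19] #..## => .  t=0,i=0
  [18] #..#. => #  t=1,i=1
  [17] #...# => #  t=1,i=9
  [16] #.... => .  t=3,i=1
  [15] .#### => #  t=0,i=2
  [14] .###. => .  t=4,i=7
  [13] .##.# => .  t=2,i=4
  [12] .##.. => #  t=0,i=11
  [11] .#.## => .  t=0,i=9
  [10] .#.#. => #  t=0,i=7
  [9] .#..# => #  t=1,i=3
  [8] .#... => #  t=1,i=8
  [7] ..### => .  t=0,i=1
  [6] ..##. => #  t=1,i=11
  [5] ..#.# => .  t=1,i=5
  [4] ..#.. => .  t=1,i=2
  [3] ...## => #  t=1,i=10
  [2] ...#. => .  t=3,i=4
  [1] ....# => #  t=3,i=3
  [0] ..... => .  t=3,i=2
  bits 10010111000001101001011101001010 = 2533791562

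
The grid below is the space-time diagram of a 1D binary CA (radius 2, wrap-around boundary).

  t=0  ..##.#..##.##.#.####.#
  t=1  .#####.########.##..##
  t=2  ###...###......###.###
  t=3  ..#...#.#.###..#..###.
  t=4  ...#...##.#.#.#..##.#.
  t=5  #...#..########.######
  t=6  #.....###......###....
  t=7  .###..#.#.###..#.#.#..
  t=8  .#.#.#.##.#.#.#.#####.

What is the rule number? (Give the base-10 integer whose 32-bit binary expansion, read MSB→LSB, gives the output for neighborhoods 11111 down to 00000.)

  ##### -> .   bit 31 = 0  t=1,i=3
  ####. -> .   bit 30 = 0  t=0,i=18
  ###.# -> .   bit 29 = 0  t=0,i=19
  ###.. -> #   bit 28 = 1  t=2,i=2
  ##.## -> #   bit 27 = 1  t=0,i=10
  ##.#. -> #   bit 26 = 1  t=0,i=4
  ##..# -> .   bit 25 = 0  t=1,i=18
  ##... -> .   bit 24 = 0  t=2,i=3
  #.### -> #   bit 23 = 1  t=0,i=16
  #.##. -> #   bit 22 = 1  t=0,i=11
  #.#.# -> #   bit 21 = 1  t=0,i=14
  #.#.. -> #   bit 20 = 1  t=0,i=5
  #..## -> #   bit 19 = 1  t=0,i=1
  #..#. -> #   bit 18 = 1  t=3,i=14
  #...# -> .   bit 17 = 0  t=2,i=4
  #.... -> #   bit 16 = 1  t=2,i=10
  .#### -> #   bit 15 = 1  t=0,i=17
  .###. -> .   bit 14 = 0  t=2,i=7
  .##.# -> #   bit 13 = 1  t=0,i=3
  .##.. -> #   bit 12 = 1  t=1,i=17
  .#.## -> .   bit 11 = 0  t=0,i=15
  .#.#. -> #   bit 10 = 1  t=3,i=7
  .#..# -> .   bit 9 = 0  t=0,i=0
  .#... -> #   bit 8 = 1  t=3,i=3
  ..### -> #   bit 7 = 1  t=2,i=6
  ..##. -> #   bit 6 = 1  t=0,i=2
  ..#.# -> .   bit 5 = 0  t=3,i=6
  ..#.. -> .   bit 4 = 0  t=3,i=2
  ...## -> .   bit 3 = 0  t=2,i=5
  ...#. -> .   bit 2 = 0  t=3,i=1
  ....# -> .   bit 1 = 0  t=2,i=13
  ..... -> #   bit 0 = 1  t=2,i=11
  bits 00011100111111011011010111000001 = 486389185

486389185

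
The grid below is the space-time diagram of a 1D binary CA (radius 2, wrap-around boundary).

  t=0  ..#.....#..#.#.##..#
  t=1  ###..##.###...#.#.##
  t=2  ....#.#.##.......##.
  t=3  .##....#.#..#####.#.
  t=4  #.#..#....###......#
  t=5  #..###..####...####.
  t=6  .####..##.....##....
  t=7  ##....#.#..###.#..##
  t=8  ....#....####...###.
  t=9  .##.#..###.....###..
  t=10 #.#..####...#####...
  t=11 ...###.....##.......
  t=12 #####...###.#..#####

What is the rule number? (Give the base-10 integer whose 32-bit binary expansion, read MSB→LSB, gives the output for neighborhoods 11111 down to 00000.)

9206427

  nb #####: next=.  (t=1,i=0, bit31=0)
  nb ####.: next=.  (t=1,i=1, bit30=0)
  nb ###.#: next=.  (t=3,i=16, bit29=0)
  nb ###..: next=.  (t=1,i=2, bit28=0)
  nb ##.##: next=.  (t=1,i=7, bit27=0)
  nb ##.#.: next=.  (t=3,i=17, bit26=0)
  nb ##..#: next=.  (t=0,i=17, bit25=0)
  nb ##...: next=.  (t=1,i=11, bit24=0)
  nb #.###: next=#  (t=1,i=8, bit23=1)
  nb #.##.: next=.  (t=0,i=15, bit22=0)
  nb #.#.#: next=.  (t=0,i=13, bit21=0)
  nb #.#..: next=.  (t=3,i=9, bit20=0)
  nb #..##: next=#  (t=1,i=4, bit19=1)
  nb #..#.: next=#  (t=0,i=1, bit18=1)
  nb #...#: next=.  (t=1,i=12, bit17=0)
  nb #....: next=.  (t=0,i=4, bit16=0)
  nb .####: next=.  (t=1,i=19, bit15=0)
  nb .###.: next=#  (t=1,i=9, bit14=1)
  nb .##.#: next=#  (t=1,i=6, bit13=1)
  nb .##..: next=#  (t=0,i=16, bit12=1)
  nb .#.##: next=#  (t=0,i=14, bit11=1)
  nb .#.#.: next=.  (t=0,i=12, bit10=0)
  nb .#..#: next=#  (t=0,i=0, bit9=1)
  nb .#...: next=.  (t=0,i=3, bit8=0)
  nb ..###: next=#  (t=3,i=12, bit7=1)
  nb ..##.: next=.  (t=1,i=5, bit6=0)
  nb ..#.#: next=.  (t=0,i=11, bit5=0)
  nb ..#..: next=#  (t=0,i=2, bit4=1)
  nb ...##: next=#  (t=2,i=16, bit3=1)
  nb ...#.: next=.  (t=0,i=7, bit2=0)
  nb ....#: next=#  (t=0,i=6, bit1=1)
  nb .....: next=#  (t=0,i=5, bit0=1)
  bits 00000000100011000111101010011011 = 9206427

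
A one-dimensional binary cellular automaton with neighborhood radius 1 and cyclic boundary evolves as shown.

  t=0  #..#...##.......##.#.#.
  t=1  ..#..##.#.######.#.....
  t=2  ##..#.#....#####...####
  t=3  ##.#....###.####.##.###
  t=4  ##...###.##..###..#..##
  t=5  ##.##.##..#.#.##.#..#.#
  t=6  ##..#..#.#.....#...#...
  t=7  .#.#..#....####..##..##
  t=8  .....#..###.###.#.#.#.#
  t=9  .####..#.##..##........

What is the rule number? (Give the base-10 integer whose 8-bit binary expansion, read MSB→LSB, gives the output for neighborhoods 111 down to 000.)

195

  ###|#  b7=1 t=1,i=11
  ##.|#  b6=1 t=0,i=8
  #.#|.  b5=0 t=0,i=18
  #..|.  b4=0 t=0,i=1
  .##|.  b3=0 t=0,i=7
  .#.|.  b2=0 t=0,i=0
  ..#|#  b1=1 t=0,i=2
  ...|#  b0=1 t=0,i=5
  bits 11000011 = 195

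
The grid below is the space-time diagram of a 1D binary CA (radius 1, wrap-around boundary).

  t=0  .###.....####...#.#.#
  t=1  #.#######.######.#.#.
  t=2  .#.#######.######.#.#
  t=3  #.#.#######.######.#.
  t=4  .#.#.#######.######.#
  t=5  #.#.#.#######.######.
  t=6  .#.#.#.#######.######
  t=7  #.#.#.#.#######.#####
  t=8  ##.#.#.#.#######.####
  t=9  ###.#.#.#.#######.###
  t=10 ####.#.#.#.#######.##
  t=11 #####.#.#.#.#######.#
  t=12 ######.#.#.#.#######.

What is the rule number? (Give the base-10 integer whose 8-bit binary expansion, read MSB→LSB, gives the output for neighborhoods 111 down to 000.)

243

  ###|#  b7=1 t=0,i=2
  ##.|#  b6=1 t=0,i=3
  #.#|#  b5=1 t=0,i=0
  #..|#  b4=1 t=0,i=4
  .##|.  b3=0 t=0,i=1
  .#.|.  b2=0 t=0,i=16
  ..#|#  b1=1 t=0,i=8
  ...|#  b0=1 t=0,i=5
  bits 11110011 = 243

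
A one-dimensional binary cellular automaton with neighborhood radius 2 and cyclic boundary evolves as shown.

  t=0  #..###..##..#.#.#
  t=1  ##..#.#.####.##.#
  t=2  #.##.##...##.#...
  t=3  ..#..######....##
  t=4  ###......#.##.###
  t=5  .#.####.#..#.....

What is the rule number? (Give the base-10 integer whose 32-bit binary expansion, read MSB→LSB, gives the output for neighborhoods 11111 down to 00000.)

1667716189

  nb #####: next=.  (t=3,i=7, bit31=0)
  nb ####.: next=#  (t=1,i=10, bit30=1)
  nb ###.#: next=#  (t=1,i=11, bit29=1)
  nb ###..: next=.  (t=0,i=5, bit28=0)
  nb ##.##: next=.  (t=1,i=12, bit27=0)
  nb ##.#.: next=.  (t=2,i=12, bit26=0)
  nb ##..#: next=#  (t=0,i=1, bit25=1)
  nb ##...: next=#  (t=2,i=7, bit24=1)
  nb #.###: next=.  (t=1,i=8, bit23=0)
  nb #.##.: next=#  (t=0,i=16, bit22=1)
  nb #.#.#: next=#  (t=0,i=14, bit21=1)
  nb #.#..: next=.  (t=2,i=13, bit20=0)
  nb #..##: next=.  (t=0,i=2, bit19=0)
  nb #..#.: next=#  (t=0,i=11, bit18=1)
  nb #...#: next=#  (t=2,i=8, bit17=1)
  nb #....: next=#  (t=3,i=12, bit16=1)
  nb .####: next=.  (t=1,i=9, bit15=0)
  nb .###.: next=#  (t=0,i=4, bit14=1)
  nb .##.#: next=.  (t=1,i=14, bit13=0)
  nb .##..: next=#  (t=0,i=0, bit12=1)
  nb .#.##: next=.  (t=0,i=15, bit11=0)
  nb .#.#.: next=#  (t=0,i=13, bit10=1)
  nb .#..#: next=.  (t=3,i=3, bit9=0)
  nb .#...: next=.  (t=2,i=14, bit8=0)
  nb ..###: next=.  (t=0,i=3, bit7=0)
  nb ..##.: next=#  (t=0,i=8, bit6=1)
  nb ..#.#: next=.  (t=0,i=12, bit5=0)
  nb ..#..: next=#  (t=3,i=2, bit4=1)
  nb ...##: next=#  (t=2,i=9, bit3=1)
  nb ...#.: next=#  (t=2,i=16, bit2=1)
  nb ....#: next=.  (t=3,i=13, bit1=0)
  nb .....: next=#  (t=4,i=5, bit0=1)
  bits 01100011011001110101010001011101 = 1667716189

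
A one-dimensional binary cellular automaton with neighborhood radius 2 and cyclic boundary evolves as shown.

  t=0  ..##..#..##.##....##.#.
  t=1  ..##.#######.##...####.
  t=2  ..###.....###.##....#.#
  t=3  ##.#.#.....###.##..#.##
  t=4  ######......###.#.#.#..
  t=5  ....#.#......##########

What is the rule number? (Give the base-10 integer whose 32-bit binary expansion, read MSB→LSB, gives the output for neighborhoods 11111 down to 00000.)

  #####|.  b31=0 t=1,i=7
  ####.|#  b30=1 t=1,i=10
  ###.#|#  b29=1 t=1,i=11
  ###..|.  b28=0 t=1,i=21
  ##.##|#  b27=1 t=0,i=11
  ##.#.|#  b26=1 t=0,i=20
  ##..#|.  b25=0 t=0,i=4
  ##...|#  b24=1 t=0,i=14
  #.###|.  b23=0 t=1,i=5
  #.##.|.  b22=0 t=0,i=12
  #.#.#|#  b21=1 t=3,i=3
  #.#..|#  b20=1 t=0,i=21
  #..##|#  b19=1 t=0,i=8
  #..#.|#  b18=1 t=0,i=5
  #...#|.  b17=0 t=0,i=0
  #....|.  b16=0 t=0,i=15
  .####|.  b15=0 t=1,i=6
  .###.|#  b14=1 t=2,i=3
  .##.#|#  b13=1 t=0,i=10
  .##..|#  b12=1 t=0,i=3
  .#.##|#  b11=1 t=3,i=20
  .#.#.|#  b10=1 t=2,i=21
  .#..#|#  b9=1 t=0,i=7
  .#...|.  b8=0 t=0,i=22
  ..###|.  b7=0 t=1,i=18
  ..##.|#  b6=1 t=0,i=2
  ..#.#|.  b5=0 t=2,i=20
  ..#..|#  b4=1 t=0,i=6
  ...##|.  b3=0 t=0,i=1
  ...#.|#  b2=1 t=2,i=19
  ....#|.  b1=0 t=0,i=16
  .....|.  b0=0 t=2,i=7
  bits 01101101001111000111111001010100 = 1832681044

1832681044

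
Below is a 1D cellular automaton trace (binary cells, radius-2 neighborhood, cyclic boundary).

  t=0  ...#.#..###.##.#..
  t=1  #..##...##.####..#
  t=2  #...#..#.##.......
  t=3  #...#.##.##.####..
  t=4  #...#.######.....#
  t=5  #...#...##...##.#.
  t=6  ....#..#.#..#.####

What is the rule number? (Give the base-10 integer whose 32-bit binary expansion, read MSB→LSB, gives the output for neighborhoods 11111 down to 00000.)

  ##### -> #   bit 31 = 1  t=4,i=8
  ####. -> .   bit 30 = 0  t=1,i=13
  ###.# -> .   bit 29 = 0  t=0,i=10
  ###.. -> .   bit 28 = 0  t=1,i=14
  ##.## -> #   bit 27 = 1  t=0,i=11
  ##.#. -> #   bit 26 = 1  t=0,i=14
  ##..# -> .   bit 25 = 0  t=1,i=1
  ##... -> .   bit 24 = 0  t=1,i=5
  #.### -> .   bit 23 = 0  t=1,i=11
  #.##. -> #   bit 22 = 1  t=0,i=12
  #.#.# -> #   bit 21 = 1  t=5,i=16
  #.#.. -> .   bit 20 = 0  t=0,i=5
  #..## -> .   bit 19 = 0  t=0,i=7
  #..#. -> #   bit 18 = 1  t=2,i=6
  #...# -> .   bit 17 = 0  t=1,i=6
  #.... -> #   bit 16 = 1  t=0,i=17
  .#### -> .   bit 15 = 0  t=1,i=12
  .###. -> #   bit 14 = 1  t=0,i=9
  .##.# -> #   bit 13 = 1  t=0,i=13
  .##.. -> #   bit 12 = 1  t=1,i=0
  .#.## -> .   bit 11 = 0  t=2,i=8
  .#.#. -> #   bit 10 = 1  t=0,i=4
  .#..# -> .   bit 9 = 0  t=0,i=6
  .#... -> .   bit 8 = 0  t=0,i=16
  ..### -> #   bit 7 = 1  t=0,i=8
  ..##. -> .   bit 6 = 0  t=1,i=3
  ..#.# -> #   bit 5 = 1  t=0,i=3
  ..#.. -> #   bit 4 = 1  t=2,i=0
  ...## -> #   bit 3 = 1  t=1,i=7
  ...#. -> .   bit 2 = 0  t=0,i=2
  ....# -> .   bit 1 = 0  t=0,i=1
  ..... -> #   bit 0 = 1  t=0,i=0
  bits 10001100011001010111010010111001 = 2355459257

2355459257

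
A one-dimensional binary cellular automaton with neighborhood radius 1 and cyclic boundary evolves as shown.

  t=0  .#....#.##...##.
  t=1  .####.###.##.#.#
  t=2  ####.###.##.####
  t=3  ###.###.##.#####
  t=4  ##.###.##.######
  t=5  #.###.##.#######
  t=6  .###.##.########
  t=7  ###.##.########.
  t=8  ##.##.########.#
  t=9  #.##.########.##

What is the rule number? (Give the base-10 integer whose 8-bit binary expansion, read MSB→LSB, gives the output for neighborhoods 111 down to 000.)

  ### -> #   bit 7 = 1  t=1,i=2
  ##. -> .   bit 6 = 0  t=0,i=9
  #.# -> #   bit 5 = 1  t=0,i=7
  #.. -> #   bit 4 = 1  t=0,i=2
  .## -> #   bit 3 = 1  t=0,i=8
  .#. -> #   bit 2 = 1  t=0,i=1
  ..# -> .   bit 1 = 0  t=0,i=0
  ... -> #   bit 0 = 1  t=0,i=3
  bits 10111101 = 189

189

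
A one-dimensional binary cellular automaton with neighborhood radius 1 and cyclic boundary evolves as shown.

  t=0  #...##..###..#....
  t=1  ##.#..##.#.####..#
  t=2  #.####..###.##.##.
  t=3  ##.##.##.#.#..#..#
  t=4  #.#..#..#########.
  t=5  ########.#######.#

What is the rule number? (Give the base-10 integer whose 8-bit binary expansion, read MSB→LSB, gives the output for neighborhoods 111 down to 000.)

  [7] ### => #  t=0,i=9
  [6] ##. => .  t=0,i=5
  [5] #.# => #  t=1,i=2
  [4] #.. => #  t=0,i=1
  [3] .## => .  t=0,i=4
  [2] .#. => #  t=0,i=0
  [1] ..# => #  t=0,i=3
  [0] ... => .  t=0,i=2
  bits 10110110 = 182

182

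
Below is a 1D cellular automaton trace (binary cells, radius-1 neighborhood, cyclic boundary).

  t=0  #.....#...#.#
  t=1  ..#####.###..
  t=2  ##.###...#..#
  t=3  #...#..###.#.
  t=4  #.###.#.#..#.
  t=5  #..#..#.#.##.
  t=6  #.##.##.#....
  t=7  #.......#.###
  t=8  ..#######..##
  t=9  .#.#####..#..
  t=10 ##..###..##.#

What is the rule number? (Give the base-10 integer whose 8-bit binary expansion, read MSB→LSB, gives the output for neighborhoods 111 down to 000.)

  ###|#  b7=1 t=1,i=3
  ##.|.  b6=0 t=0,i=0
  #.#|.  b5=0 t=0,i=11
  #..|.  b4=0 t=0,i=1
  .##|.  b3=0 t=0,i=12
  .#.|#  b2=1 t=0,i=6
  ..#|#  b1=1 t=0,i=5
  ...|#  b0=1 t=0,i=2
  bits 10000111 = 135

135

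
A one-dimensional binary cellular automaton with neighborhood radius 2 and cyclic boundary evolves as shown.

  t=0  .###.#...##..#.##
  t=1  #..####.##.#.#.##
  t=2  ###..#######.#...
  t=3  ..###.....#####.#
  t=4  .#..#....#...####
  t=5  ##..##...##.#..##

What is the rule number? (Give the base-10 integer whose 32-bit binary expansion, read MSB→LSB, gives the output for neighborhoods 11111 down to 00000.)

2121802104

  ##### -> .   bit 31 = 0  t=2,i=7
  ####. -> #   bit 30 = 1  t=1,i=5
  ###.# -> #   bit 29 = 1  t=0,i=3
  ###.. -> #   bit 28 = 1  t=1,i=0
  ##.## -> #   bit 27 = 1  t=0,i=0
  ##.#. -> #   bit 26 = 1  t=0,i=4
  ##..# -> #   bit 25 = 1  t=0,i=11
  ##... -> .   bit 24 = 0  t=3,i=5
  #.### -> .   bit 23 = 0  t=0,i=1
  #.##. -> #   bit 22 = 1  t=0,i=15
  #.#.# -> #   bit 21 = 1  t=1,i=11
  #.#.. -> #   bit 20 = 1  t=0,i=5
  #..## -> #   bit 19 = 1  t=1,i=2
  #..#. -> .   bit 18 = 0  t=0,i=12
  #...# -> .   bit 17 = 0  t=0,i=7
  #.... -> .   bit 16 = 0  t=3,i=6
  .#### -> .   bit 15 = 0  t=1,i=4
  .###. -> .   bit 14 = 0  t=0,i=2
  .##.# -> #   bit 13 = 1  t=0,i=16
  .##.. -> .   bit 12 = 0  t=0,i=10
  .#.## -> .   bit 11 = 0  t=0,i=14
  .#.#. -> .   bit 10 = 0  t=1,i=12
  .#..# -> .   bit 9 = 0  t=3,i=0
  .#... -> #   bit 8 = 1  t=0,i=6
  ..### -> .   bit 7 = 0  t=1,i=3
  ..##. -> #   bit 6 = 1  t=0,i=9
  ..#.# -> #   bit 5 = 1  t=0,i=13
  ..#.. -> #   bit 4 = 1  t=4,i=4
  ...## -> #   bit 3 = 1  t=0,i=8
  ...#. -> .   bit 2 = 0  t=4,i=8
  ....# -> .   bit 1 = 0  t=3,i=8
  ..... -> .   bit 0 = 0  t=3,i=7
  bits 01111110011110000010000101111000 = 2121802104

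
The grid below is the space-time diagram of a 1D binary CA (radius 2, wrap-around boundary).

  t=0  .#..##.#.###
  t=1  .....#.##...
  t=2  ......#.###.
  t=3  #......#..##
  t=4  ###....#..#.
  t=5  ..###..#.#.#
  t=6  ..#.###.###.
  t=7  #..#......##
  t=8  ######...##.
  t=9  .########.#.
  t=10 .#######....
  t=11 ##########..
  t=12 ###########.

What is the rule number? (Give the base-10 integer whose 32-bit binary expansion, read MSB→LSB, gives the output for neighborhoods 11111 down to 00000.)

3542597016

  nb #####: next=#  (t=8,i=2, bit31=1)
  nb ####.: next=#  (t=8,i=4, bit30=1)
  nb ###.#: next=.  (t=0,i=11, bit29=0)
  nb ###..: next=#  (t=2,i=10, bit28=1)
  nb ##.##: next=.  (t=6,i=7, bit27=0)
  nb ##.#.: next=.  (t=0,i=0, bit26=0)
  nb ##..#: next=#  (t=5,i=5, bit25=1)
  nb ##...: next=#  (t=1,i=9, bit24=1)
  nb #.###: next=.  (t=0,i=9, bit23=0)
  nb #.##.: next=.  (t=1,i=7, bit22=0)
  nb #.#.#: next=#  (t=0,i=7, bit21=1)
  nb #.#..: next=.  (t=0,i=1, bit20=0)
  nb #..##: next=.  (t=0,i=3, bit19=0)
  nb #..#.: next=#  (t=4,i=9, bit18=1)
  nb #...#: next=#  (t=6,i=0, bit17=1)
  nb #....: next=#  (t=1,i=10, bit16=1)
  nb .####: next=#  (t=8,i=1, bit15=1)
  nb .###.: next=.  (t=0,i=10, bit14=0)
  nb .##.#: next=#  (t=0,i=5, bit13=1)
  nb .##..: next=#  (t=1,i=8, bit12=1)
  nb .#.##: next=#  (t=0,i=8, bit11=1)
  nb .#.#.: next=#  (t=5,i=8, bit10=1)
  nb .#..#: next=.  (t=0,i=2, bit9=0)
  nb .#...: next=#  (t=7,i=4, bit8=1)
  nb ..###: next=#  (t=3,i=10, bit7=1)
  nb ..##.: next=.  (t=0,i=4, bit6=0)
  nb ..#.#: next=.  (t=1,i=5, bit5=0)
  nb ..#..: next=#  (t=3,i=7, bit4=1)
  nb ...##: next=#  (t=7,i=9, bit3=1)
  nb ...#.: next=.  (t=1,i=4, bit2=0)
  nb ....#: next=.  (t=1,i=3, bit1=0)
  nb .....: next=.  (t=1,i=0, bit0=0)
  bits 11010011001001111011110110011000 = 3542597016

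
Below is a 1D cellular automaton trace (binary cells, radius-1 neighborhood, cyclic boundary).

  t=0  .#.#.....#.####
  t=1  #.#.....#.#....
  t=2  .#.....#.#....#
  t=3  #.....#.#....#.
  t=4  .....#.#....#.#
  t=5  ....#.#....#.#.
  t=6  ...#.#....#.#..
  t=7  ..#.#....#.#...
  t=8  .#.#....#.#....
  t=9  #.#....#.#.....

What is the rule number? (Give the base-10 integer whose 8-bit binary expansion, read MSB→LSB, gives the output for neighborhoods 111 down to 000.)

  nb ###: next=.  (t=0,i=12, bit7=0)
  nb ##.: next=.  (t=0,i=14, bit6=0)
  nb #.#: next=#  (t=0,i=0, bit5=1)
  nb #..: next=.  (t=0,i=4, bit4=0)
  nb .##: next=.  (t=0,i=11, bit3=0)
  nb .#.: next=.  (t=0,i=1, bit2=0)
  nb ..#: next=#  (t=0,i=8, bit1=1)
  nb ...: next=.  (t=0,i=5, bit0=0)
  bits 00100010 = 34

34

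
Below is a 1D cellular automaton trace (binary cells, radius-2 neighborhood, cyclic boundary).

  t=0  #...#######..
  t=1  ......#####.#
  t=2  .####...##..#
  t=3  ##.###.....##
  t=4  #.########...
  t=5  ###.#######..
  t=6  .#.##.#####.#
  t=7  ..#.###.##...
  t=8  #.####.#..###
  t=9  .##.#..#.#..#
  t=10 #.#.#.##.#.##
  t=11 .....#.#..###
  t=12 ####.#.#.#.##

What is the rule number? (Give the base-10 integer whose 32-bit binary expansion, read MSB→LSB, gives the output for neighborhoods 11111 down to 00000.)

3650971683

  #####|#  b31=1 t=0,i=6
  ####.|#  b30=1 t=0,i=9
  ###.#|.  b29=0 t=1,i=10
  ###..|#  b28=1 t=0,i=10
  ##.##|#  b27=1 t=3,i=2
  ##.#.|.  b26=0 t=1,i=11
  ##..#|.  b25=0 t=0,i=11
  ##...|#  b24=1 t=2,i=5
  #.###|#  b23=1 t=2,i=1
  #.##.|.  b22=0 t=6,i=3
  #.#.#|.  b21=0 t=6,i=1
  #.#..|#  b20=1 t=1,i=12
  #..##|#  b19=1 t=5,i=12
  #..#.|#  b18=1 t=0,i=12
  #...#|.  b17=0 t=0,i=2
  #....|#  b16=1 t=1,i=1
  .####|.  b15=0 t=0,i=5
  .###.|#  b14=1 t=3,i=4
  .##.#|#  b13=1 t=6,i=4
  .##..|.  b12=0 t=2,i=9
  .#.##|#  b11=1 t=2,i=0
  .#.#.|.  b10=0 t=6,i=0
  .#..#|.  b9=0 t=8,i=8
  .#...|.  b8=0 t=0,i=1
  ..###|.  b7=0 t=0,i=4
  ..##.|.  b6=0 t=2,i=8
  ..#.#|#  b5=1 t=2,i=12
  ..#..|.  b4=0 t=0,i=0
  ...##|.  b3=0 t=0,i=3
  ...#.|.  b2=0 t=4,i=12
  ....#|#  b1=1 t=1,i=4
  .....|#  b0=1 t=1,i=2
  bits 11011001100111010110100000100011 = 3650971683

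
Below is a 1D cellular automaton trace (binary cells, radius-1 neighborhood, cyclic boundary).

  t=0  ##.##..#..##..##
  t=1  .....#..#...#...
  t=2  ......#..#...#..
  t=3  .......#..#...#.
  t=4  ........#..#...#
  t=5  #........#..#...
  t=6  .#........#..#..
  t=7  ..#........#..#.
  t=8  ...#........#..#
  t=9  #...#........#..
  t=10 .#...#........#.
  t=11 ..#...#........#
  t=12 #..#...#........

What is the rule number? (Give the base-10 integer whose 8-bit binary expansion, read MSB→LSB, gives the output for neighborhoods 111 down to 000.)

  nb ###: next=.  (t=0,i=0, bit7=0)
  nb ##.: next=.  (t=0,i=1, bit6=0)
  nb #.#: next=.  (t=0,i=2, bit5=0)
  nb #..: next=#  (t=0,i=5, bit4=1)
  nb .##: next=.  (t=0,i=3, bit3=0)
  nb .#.: next=.  (t=0,i=7, bit2=0)
  nb ..#: next=.  (t=0,i=6, bit1=0)
  nb ...: next=.  (t=1,i=0, bit0=0)
  bits 00010000 = 16

16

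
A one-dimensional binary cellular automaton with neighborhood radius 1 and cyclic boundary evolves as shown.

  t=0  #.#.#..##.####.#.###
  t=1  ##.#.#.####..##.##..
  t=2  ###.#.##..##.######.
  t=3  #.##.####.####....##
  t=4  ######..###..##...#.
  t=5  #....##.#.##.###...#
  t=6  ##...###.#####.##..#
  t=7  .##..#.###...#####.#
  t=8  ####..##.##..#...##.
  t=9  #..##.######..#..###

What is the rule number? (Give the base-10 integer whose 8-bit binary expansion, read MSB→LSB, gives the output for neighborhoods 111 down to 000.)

120

  nb ###: next=.  (t=0,i=11, bit7=0)
  nb ##.: next=#  (t=0,i=0, bit6=1)
  nb #.#: next=#  (t=0,i=1, bit5=1)
  nb #..: next=#  (t=0,i=5, bit4=1)
  nb .##: next=#  (t=0,i=7, bit3=1)
  nb .#.: next=.  (t=0,i=2, bit2=0)
  nb ..#: next=.  (t=0,i=6, bit1=0)
  nb ...: next=.  (t=3,i=15, bit0=0)
  bits 01111000 = 120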